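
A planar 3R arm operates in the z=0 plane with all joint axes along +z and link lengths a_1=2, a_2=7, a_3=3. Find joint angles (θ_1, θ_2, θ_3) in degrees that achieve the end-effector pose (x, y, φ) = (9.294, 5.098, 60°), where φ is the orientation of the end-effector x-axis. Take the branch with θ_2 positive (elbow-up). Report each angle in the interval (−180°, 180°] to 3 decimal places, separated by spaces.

wrist centre = target − a_3·(cos φ, sin φ) = (7.7940, 2.4999)
cos θ_2 = (66.9961−2²−7²)/(2·2·7) = 0.4999; θ_2 = 60.0093° (elbow-up)
β = atan2(2.4999,7.7940) = 17.7836°; ψ = atan2(6.0627,5.4990) = 47.7914°
θ_1 = β − ψ = -30.0078°
θ_3 = φ − θ_1 − θ_2 = 29.9985° (wrapped to (-180°,180°])

-30.008 60.009 29.998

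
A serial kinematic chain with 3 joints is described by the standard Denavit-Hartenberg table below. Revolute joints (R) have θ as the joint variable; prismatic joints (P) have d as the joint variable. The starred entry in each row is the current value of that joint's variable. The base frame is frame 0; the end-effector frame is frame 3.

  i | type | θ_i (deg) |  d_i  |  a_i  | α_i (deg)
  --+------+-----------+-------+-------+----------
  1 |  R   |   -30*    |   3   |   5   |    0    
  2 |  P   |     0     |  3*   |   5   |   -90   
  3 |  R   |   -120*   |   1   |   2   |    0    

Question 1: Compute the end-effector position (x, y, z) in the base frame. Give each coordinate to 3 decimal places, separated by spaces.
8.294 -3.634 7.732

after link 1: o_1 = (4.3301, -2.5000, 3.0000)
after link 2: o_2 = (8.6603, -5.0000, 6.0000)
after link 3: o_3 = (8.2942, -3.6340, 7.7321)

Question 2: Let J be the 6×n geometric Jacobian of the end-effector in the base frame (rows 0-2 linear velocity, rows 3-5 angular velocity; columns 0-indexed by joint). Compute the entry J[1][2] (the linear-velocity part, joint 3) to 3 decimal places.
axis z_2 = (0.5000,0.8660,0.0000); lever o_n−o_2 = (-0.3660,1.3660,1.7321)
cross product → J_v[:, 2] = (1.5000,-0.8660,1.0000)
J_ω[:, 2] = z_2
entry J[1][2] = -0.8660

-0.866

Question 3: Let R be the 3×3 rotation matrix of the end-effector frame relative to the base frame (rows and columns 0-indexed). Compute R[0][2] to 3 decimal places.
End-effector z-axis (col 2 of R) = (0.5000,0.8660,0.0000)
R[0][2] = 0.5000

0.500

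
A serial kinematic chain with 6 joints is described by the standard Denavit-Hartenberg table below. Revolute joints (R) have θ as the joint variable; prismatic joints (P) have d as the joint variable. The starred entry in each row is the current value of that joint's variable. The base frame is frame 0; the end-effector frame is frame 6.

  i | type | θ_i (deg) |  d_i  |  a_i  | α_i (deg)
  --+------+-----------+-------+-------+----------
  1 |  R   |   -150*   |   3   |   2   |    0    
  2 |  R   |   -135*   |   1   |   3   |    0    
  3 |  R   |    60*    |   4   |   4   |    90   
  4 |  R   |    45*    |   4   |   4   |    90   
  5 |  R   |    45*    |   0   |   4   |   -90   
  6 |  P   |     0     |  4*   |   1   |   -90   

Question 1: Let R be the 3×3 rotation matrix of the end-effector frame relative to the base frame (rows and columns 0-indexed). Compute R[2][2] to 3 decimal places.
0.707

End-effector z-axis (col 2 of R) = (0.5000,-0.5000,0.7071)
R[2][2] = 0.7071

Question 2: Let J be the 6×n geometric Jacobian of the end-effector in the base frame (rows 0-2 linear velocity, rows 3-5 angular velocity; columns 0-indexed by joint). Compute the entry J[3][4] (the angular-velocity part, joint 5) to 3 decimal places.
-0.500

axis z_4 = (-0.5000,0.5000,-0.7071); lever o_n−o_4 = (4.1464,4.8536,0.5000)
cross product → J_v[:, 4] = (3.6820,-2.6820,-4.5000)
J_ω[:, 4] = z_4
entry J[3][4] = -0.5000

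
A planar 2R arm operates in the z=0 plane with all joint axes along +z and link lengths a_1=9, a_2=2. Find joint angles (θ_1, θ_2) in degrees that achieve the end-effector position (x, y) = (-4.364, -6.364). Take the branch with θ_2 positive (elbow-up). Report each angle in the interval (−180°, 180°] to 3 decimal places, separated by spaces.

cos θ_2 = (59.5450−9²−2²)/(2·9·2) = -0.7071; θ_2 = 134.9981° (elbow-up)
β = atan2(-6.3640,-4.3640) = -124.4397°; ψ = atan2(1.4143,7.5858) = 10.5607°
θ_1 = β − ψ = -135.0004°

-135.000 134.998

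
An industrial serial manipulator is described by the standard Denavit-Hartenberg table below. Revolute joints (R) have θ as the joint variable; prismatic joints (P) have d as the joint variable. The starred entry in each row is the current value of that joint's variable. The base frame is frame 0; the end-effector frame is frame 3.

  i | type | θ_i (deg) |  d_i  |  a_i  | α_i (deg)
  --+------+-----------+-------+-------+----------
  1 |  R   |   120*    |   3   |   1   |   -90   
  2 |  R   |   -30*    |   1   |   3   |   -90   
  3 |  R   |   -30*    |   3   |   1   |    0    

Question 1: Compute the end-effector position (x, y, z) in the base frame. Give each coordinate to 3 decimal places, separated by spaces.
after link 1: o_1 = (-0.5000, 0.8660, 3.0000)
after link 2: o_2 = (-2.6651, 2.6160, 4.5000)
after link 3: o_3 = (-4.2231, 4.3146, 2.3349)

-4.223 4.315 2.335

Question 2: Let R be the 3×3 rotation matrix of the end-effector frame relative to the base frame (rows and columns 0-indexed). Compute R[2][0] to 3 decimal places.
End-effector x-axis (col 0 of R) = (-0.8080,0.3995,0.4330)
R[2][0] = 0.4330

0.433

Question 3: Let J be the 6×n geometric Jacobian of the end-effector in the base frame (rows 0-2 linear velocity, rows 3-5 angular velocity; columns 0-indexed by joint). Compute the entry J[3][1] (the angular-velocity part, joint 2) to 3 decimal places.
axis z_1 = (-0.8660,-0.5000,0.0000); lever o_n−o_1 = (-3.7231,3.4486,-0.6651)
cross product → J_v[:, 1] = (0.3325,-0.5760,-4.8481)
J_ω[:, 1] = z_1
entry J[3][1] = -0.8660

-0.866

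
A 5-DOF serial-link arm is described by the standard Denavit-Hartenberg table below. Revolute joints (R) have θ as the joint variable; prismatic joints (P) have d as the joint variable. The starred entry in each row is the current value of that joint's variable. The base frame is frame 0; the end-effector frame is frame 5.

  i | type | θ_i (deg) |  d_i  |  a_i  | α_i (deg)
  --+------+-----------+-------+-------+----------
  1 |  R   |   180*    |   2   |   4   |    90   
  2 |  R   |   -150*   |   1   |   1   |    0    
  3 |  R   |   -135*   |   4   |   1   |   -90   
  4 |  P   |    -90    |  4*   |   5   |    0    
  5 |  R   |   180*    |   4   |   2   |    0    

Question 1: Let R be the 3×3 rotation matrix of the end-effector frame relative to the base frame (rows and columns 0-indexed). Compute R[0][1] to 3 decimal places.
End-effector y-axis (col 1 of R) = (0.2588,-0.0000,-0.9659)
R[0][1] = 0.2588

0.259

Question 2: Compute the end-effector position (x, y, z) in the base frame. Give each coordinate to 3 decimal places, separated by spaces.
after link 1: o_1 = (-4.0000, 0.0000, 2.0000)
after link 2: o_2 = (-3.1340, 1.0000, 1.5000)
after link 3: o_3 = (-3.3928, 5.0000, 2.4659)
after link 4: o_4 = (0.4709, 10.0000, 3.5012)
after link 5: o_5 = (4.3346, 8.0000, 4.5365)

4.335 8.000 4.536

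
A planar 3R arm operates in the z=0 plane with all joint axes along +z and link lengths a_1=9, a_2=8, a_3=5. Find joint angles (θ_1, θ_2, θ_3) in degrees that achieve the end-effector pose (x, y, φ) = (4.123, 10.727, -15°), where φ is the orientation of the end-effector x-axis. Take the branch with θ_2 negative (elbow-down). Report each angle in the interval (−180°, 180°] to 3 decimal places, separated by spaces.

134.997 -89.998 -59.999

wrist centre = target − a_3·(cos φ, sin φ) = (-0.7066, 12.0211)
cos θ_2 = (145.0061−9²−8²)/(2·9·8) = 0.0000; θ_2 = -89.9976° (elbow-down)
β = atan2(12.0211,-0.7066) = 93.3641°; ψ = atan2(-8.0000,9.0003) = -41.6325°
θ_1 = β − ψ = 134.9966°
θ_3 = φ − θ_1 − θ_2 = -59.9990° (wrapped to (-180°,180°])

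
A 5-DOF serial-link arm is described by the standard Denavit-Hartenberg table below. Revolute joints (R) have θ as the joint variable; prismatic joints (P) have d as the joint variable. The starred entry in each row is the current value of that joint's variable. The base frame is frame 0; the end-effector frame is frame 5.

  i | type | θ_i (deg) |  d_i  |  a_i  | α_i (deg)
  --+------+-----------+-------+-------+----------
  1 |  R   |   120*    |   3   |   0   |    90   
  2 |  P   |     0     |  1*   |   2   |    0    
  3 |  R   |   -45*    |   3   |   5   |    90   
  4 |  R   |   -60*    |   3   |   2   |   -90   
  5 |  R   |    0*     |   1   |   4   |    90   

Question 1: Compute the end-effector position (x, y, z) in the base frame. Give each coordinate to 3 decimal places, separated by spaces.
after link 1: o_1 = (0.0000, 0.0000, 3.0000)
after link 2: o_2 = (-0.1340, 2.2321, 3.0000)
after link 3: o_3 = (0.6963, 6.7939, -0.5355)
after link 4: o_4 = (-0.0966, 4.7031, -3.3640)
after link 5: o_5 = (-3.6768, 4.9762, -5.3905)

-3.677 4.976 -5.391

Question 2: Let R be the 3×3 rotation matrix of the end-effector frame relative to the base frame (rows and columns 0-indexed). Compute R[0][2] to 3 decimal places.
0.354

End-effector z-axis (col 2 of R) = (0.3536,-0.6124,-0.7071)
R[0][2] = 0.3536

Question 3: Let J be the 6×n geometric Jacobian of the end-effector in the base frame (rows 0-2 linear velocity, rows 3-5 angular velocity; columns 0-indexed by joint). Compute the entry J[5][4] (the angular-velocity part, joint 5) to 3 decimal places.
axis z_4 = (0.1268,0.7803,-0.6124); lever o_n−o_4 = (-3.5803,0.2730,-2.0266)
cross product → J_v[:, 4] = (-1.4142,2.4495,2.8284)
J_ω[:, 4] = z_4
entry J[5][4] = -0.6124

-0.612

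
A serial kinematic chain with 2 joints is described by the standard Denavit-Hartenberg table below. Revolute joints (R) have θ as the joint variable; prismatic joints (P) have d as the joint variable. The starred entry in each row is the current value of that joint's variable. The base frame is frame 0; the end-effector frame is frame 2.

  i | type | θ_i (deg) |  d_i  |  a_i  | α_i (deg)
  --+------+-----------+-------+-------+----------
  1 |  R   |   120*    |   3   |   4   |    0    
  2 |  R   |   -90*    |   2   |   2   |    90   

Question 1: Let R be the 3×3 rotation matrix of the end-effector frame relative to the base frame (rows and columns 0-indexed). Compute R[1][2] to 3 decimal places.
-0.866

End-effector z-axis (col 2 of R) = (0.5000,-0.8660,0.0000)
R[1][2] = -0.8660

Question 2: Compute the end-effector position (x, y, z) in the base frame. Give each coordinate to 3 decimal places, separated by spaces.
-0.268 4.464 5.000

after link 1: o_1 = (-2.0000, 3.4641, 3.0000)
after link 2: o_2 = (-0.2679, 4.4641, 5.0000)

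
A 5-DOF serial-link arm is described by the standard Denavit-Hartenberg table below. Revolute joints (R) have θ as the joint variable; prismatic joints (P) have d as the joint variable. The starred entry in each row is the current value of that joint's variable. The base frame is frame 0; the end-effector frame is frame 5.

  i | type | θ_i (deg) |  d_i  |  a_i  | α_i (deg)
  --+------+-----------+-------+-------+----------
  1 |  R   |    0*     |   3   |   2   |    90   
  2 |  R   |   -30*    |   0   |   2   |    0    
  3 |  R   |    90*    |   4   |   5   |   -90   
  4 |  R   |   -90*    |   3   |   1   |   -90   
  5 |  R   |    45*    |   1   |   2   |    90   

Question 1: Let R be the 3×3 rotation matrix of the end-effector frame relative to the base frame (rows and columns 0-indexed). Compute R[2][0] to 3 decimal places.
-0.354

End-effector x-axis (col 0 of R) = (0.6124,-0.7071,-0.3536)
R[2][0] = -0.3536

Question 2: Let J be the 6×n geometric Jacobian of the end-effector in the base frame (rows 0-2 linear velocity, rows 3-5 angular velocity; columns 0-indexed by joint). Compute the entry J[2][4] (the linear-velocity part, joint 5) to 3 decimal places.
-0.707

axis z_4 = (0.5000,0.0000,0.8660); lever o_n−o_4 = (1.7247,-1.4142,0.1589)
cross product → J_v[:, 4] = (1.2247,1.4142,-0.7071)
J_ω[:, 4] = z_4
entry J[2][4] = -0.7071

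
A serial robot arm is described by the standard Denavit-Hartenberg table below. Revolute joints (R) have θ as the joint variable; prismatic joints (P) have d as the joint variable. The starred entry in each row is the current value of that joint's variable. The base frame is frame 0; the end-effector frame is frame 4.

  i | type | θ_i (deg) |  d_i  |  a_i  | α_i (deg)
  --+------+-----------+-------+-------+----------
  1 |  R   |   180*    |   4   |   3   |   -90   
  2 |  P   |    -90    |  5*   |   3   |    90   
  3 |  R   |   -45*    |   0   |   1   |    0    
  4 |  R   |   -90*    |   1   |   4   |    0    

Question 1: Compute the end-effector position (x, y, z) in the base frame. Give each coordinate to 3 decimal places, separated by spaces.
-2.000 -1.464 4.879

after link 1: o_1 = (-3.0000, 0.0000, 4.0000)
after link 2: o_2 = (-3.0000, -5.0000, 7.0000)
after link 3: o_3 = (-3.0000, -4.2929, 7.7071)
after link 4: o_4 = (-2.0000, -1.4645, 4.8787)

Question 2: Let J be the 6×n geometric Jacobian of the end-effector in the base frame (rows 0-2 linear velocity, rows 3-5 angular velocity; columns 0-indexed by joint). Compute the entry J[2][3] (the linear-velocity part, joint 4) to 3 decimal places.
2.828

axis z_3 = (1.0000,-0.0000,0.0000); lever o_n−o_3 = (1.0000,2.8284,-2.8284)
cross product → J_v[:, 3] = (0.0000,2.8284,2.8284)
J_ω[:, 3] = z_3
entry J[2][3] = 2.8284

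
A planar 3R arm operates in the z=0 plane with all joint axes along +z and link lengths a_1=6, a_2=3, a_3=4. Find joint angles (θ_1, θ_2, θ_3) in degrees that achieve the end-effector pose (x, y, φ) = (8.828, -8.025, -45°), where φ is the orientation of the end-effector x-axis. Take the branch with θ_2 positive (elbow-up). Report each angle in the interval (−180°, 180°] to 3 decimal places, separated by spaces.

wrist centre = target − a_3·(cos φ, sin φ) = (5.9996, -5.1966)
cos θ_2 = (62.9992−6²−3²)/(2·6·3) = 0.5000; θ_2 = 60.0014° (elbow-up)
β = atan2(-5.1966,5.9996) = -40.8977°; ψ = atan2(2.5981,7.4999) = 19.1070°
θ_1 = β − ψ = -60.0047°
θ_3 = φ − θ_1 − θ_2 = -44.9967° (wrapped to (-180°,180°])

-60.005 60.001 -44.997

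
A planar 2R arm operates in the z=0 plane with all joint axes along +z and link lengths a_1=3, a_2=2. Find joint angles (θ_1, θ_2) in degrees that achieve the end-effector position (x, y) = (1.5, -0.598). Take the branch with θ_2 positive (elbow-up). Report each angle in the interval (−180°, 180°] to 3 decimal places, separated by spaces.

-59.997 150.001

cos θ_2 = (2.6076−3²−2²)/(2·3·2) = -0.8660; θ_2 = 150.0009° (elbow-up)
β = atan2(-0.5980,1.5000) = -21.7355°; ψ = atan2(1.0000,1.2679) = 38.2616°
θ_1 = β − ψ = -59.9971°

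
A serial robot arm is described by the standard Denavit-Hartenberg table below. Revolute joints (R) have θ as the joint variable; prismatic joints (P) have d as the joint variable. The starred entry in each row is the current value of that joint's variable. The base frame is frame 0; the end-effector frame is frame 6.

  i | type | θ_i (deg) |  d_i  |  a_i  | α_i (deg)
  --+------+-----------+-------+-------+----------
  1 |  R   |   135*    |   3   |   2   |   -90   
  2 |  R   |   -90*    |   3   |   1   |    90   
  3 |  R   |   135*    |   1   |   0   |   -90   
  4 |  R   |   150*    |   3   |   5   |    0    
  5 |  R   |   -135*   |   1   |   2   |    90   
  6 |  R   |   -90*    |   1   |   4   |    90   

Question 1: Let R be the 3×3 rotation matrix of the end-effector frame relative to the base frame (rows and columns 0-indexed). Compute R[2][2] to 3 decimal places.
0.683

End-effector z-axis (col 2 of R) = (0.6660,0.3000,0.6830)
R[2][2] = 0.6830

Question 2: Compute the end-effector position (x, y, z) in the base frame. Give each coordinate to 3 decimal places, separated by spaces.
after link 1: o_1 = (-1.4142, 1.4142, 3.0000)
after link 2: o_2 = (-3.5355, -0.7071, 4.0000)
after link 3: o_3 = (-2.8284, -1.4142, 4.0000)
after link 4: o_4 = (-0.9311, 4.0186, 4.9405)
after link 5: o_5 = (-1.7631, 3.9187, 2.8674)
after link 6: o_6 = (-3.2095, 1.1063, 5.5128)

-3.209 1.106 5.513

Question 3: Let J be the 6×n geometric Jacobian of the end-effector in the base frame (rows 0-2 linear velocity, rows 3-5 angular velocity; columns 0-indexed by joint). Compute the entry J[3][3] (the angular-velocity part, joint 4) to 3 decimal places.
axis z_3 = (0.5000,0.5000,-0.7071); lever o_n−o_3 = (-0.3811,2.5205,1.5128)
cross product → J_v[:, 3] = (2.5387,-0.4870,1.4508)
J_ω[:, 3] = z_3
entry J[3][3] = 0.5000

0.500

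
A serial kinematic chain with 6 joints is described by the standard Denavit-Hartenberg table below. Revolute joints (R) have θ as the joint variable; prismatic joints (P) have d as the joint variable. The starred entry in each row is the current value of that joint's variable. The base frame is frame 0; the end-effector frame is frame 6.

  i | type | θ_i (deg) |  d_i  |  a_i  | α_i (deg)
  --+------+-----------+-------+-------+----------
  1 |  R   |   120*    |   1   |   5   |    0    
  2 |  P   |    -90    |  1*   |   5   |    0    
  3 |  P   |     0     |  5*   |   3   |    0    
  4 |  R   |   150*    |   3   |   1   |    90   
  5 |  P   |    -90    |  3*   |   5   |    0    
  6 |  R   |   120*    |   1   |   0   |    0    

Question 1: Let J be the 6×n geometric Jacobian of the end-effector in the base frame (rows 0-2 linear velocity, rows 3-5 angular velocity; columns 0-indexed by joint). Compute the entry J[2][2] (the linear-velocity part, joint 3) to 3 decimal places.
1.000

prismatic axis z_2 = (0.0000,0.0000,1.0000)
J_v[:, 2] = z_2; J_ω[:, 2] = (0,0,0)
entry J[2][2] = 1.0000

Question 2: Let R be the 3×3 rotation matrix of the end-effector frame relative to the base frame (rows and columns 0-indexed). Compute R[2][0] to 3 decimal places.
0.500

End-effector x-axis (col 0 of R) = (-0.8660,0.0000,0.5000)
R[2][0] = 0.5000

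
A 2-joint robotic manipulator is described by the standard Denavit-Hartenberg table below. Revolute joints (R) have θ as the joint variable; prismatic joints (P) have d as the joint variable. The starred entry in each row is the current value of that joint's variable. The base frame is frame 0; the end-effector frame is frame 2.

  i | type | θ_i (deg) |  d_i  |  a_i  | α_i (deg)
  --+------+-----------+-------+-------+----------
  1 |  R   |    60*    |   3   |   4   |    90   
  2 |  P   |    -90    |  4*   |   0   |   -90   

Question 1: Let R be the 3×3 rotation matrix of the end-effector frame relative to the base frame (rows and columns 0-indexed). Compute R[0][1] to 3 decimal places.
-0.866

End-effector y-axis (col 1 of R) = (-0.8660,0.5000,-0.0000)
R[0][1] = -0.8660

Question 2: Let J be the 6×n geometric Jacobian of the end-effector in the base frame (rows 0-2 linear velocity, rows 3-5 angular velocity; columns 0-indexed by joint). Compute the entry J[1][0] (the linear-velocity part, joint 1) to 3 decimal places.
5.464

axis z_0 = ẑ; lever o_n−o_0 = (5.4641,1.4641,3.0000)
cross product → J_v[:, 0] = (-1.4641,5.4641,0.0000)
J_ω[:, 0] = z_0
entry J[1][0] = 5.4641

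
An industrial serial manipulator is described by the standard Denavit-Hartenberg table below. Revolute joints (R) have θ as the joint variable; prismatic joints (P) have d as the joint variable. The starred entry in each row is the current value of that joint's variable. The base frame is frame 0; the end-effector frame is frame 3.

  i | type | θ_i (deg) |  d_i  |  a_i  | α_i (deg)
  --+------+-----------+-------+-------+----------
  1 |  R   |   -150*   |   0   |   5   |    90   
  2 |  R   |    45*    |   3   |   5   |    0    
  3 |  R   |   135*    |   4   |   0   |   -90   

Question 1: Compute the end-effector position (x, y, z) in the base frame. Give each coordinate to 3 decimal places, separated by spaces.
-10.892 1.794 3.536

after link 1: o_1 = (-4.3301, -2.5000, 0.0000)
after link 2: o_2 = (-8.8920, -1.6697, 3.5355)
after link 3: o_3 = (-10.8920, 1.7944, 3.5355)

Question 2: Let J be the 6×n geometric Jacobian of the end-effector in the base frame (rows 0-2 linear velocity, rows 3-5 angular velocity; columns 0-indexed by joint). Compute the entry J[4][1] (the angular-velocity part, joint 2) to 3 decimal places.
axis z_1 = (-0.5000,0.8660,0.0000); lever o_n−o_1 = (-6.5619,4.2944,3.5355)
cross product → J_v[:, 1] = (3.0619,1.7678,3.5355)
J_ω[:, 1] = z_1
entry J[4][1] = 0.8660

0.866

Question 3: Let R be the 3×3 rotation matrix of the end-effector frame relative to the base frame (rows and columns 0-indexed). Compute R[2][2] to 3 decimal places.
End-effector z-axis (col 2 of R) = (0.0000,0.0000,-1.0000)
R[2][2] = -1.0000

-1.000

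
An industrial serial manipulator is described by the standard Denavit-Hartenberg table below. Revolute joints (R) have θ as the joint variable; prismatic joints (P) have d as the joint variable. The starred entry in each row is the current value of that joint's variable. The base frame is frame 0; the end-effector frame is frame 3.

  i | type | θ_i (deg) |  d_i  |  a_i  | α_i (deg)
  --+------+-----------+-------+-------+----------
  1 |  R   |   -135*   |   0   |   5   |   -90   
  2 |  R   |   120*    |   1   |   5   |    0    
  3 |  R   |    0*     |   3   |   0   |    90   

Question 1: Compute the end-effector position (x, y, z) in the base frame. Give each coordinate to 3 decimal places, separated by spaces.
1.061 -4.596 -4.330

after link 1: o_1 = (-3.5355, -3.5355, 0.0000)
after link 2: o_2 = (-1.0607, -2.4749, -4.3301)
after link 3: o_3 = (1.0607, -4.5962, -4.3301)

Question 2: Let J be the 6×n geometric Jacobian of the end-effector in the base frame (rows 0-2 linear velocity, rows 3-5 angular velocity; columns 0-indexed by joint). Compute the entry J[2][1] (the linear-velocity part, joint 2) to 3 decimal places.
axis z_1 = (0.7071,-0.7071,0.0000); lever o_n−o_1 = (4.5962,-1.0607,-4.3301)
cross product → J_v[:, 1] = (3.0619,3.0619,2.5000)
J_ω[:, 1] = z_1
entry J[2][1] = 2.5000

2.500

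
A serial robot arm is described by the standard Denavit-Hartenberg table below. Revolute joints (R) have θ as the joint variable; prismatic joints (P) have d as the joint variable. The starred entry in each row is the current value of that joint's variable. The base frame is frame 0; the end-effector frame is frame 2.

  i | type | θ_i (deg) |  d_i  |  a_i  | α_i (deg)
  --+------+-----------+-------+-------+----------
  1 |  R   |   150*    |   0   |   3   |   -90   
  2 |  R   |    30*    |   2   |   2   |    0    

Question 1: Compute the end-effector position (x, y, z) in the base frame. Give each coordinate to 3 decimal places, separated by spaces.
-5.098 0.634 -1.000

after link 1: o_1 = (-2.5981, 1.5000, 0.0000)
after link 2: o_2 = (-5.0981, 0.6340, -1.0000)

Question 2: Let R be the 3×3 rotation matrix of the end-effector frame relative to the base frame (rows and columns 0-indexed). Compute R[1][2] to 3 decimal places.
-0.866

End-effector z-axis (col 2 of R) = (-0.5000,-0.8660,0.0000)
R[1][2] = -0.8660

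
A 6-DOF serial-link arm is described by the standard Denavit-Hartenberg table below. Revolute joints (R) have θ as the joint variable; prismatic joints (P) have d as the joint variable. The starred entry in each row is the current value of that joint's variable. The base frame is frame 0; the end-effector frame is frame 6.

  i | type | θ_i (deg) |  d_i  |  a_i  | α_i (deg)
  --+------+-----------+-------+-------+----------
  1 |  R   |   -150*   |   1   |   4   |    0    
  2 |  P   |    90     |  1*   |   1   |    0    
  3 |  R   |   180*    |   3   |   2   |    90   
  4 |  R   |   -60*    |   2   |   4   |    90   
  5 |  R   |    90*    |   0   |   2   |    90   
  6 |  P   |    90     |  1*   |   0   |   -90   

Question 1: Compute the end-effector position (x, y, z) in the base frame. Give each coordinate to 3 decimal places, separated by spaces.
after link 1: o_1 = (-3.4641, -2.0000, 1.0000)
after link 2: o_2 = (-2.9641, -2.8660, 2.0000)
after link 3: o_3 = (-3.9641, -1.1340, 5.0000)
after link 4: o_4 = (-3.2321, 1.5981, 1.5359)
after link 5: o_5 = (-1.5000, 2.5981, 1.5359)
after link 6: o_6 = (-1.7500, 3.0311, 0.6699)

-1.750 3.031 0.670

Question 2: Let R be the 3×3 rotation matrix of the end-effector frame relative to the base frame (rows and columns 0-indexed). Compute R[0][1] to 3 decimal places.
End-effector y-axis (col 1 of R) = (0.2500,-0.4330,0.8660)
R[0][1] = 0.2500

0.250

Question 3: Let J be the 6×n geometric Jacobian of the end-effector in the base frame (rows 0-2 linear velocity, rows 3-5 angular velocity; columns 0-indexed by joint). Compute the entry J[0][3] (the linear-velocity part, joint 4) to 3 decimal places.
-2.165

axis z_3 = (0.8660,0.5000,0.0000); lever o_n−o_3 = (2.2141,4.1651,-4.3301)
cross product → J_v[:, 3] = (-2.1651,3.7500,2.5000)
J_ω[:, 3] = z_3
entry J[0][3] = -2.1651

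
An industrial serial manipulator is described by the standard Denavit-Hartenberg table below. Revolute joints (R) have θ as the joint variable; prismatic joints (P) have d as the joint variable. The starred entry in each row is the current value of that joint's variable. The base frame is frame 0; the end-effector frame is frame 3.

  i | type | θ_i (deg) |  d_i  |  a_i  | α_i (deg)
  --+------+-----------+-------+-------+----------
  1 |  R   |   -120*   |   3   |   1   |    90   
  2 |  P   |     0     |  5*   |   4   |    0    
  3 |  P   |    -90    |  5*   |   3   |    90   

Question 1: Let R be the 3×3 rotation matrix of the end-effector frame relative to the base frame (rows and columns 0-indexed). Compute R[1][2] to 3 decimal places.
0.866

End-effector z-axis (col 2 of R) = (0.5000,0.8660,-0.0000)
R[1][2] = 0.8660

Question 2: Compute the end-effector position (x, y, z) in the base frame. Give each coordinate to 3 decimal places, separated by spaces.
-11.160 0.670 0.000

after link 1: o_1 = (-0.5000, -0.8660, 3.0000)
after link 2: o_2 = (-6.8301, -1.8301, 3.0000)
after link 3: o_3 = (-11.1603, 0.6699, 0.0000)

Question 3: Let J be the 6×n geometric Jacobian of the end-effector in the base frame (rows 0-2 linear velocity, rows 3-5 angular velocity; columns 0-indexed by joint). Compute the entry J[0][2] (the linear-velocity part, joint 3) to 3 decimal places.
prismatic axis z_2 = (-0.8660,0.5000,0.0000)
J_v[:, 2] = z_2; J_ω[:, 2] = (0,0,0)
entry J[0][2] = -0.8660

-0.866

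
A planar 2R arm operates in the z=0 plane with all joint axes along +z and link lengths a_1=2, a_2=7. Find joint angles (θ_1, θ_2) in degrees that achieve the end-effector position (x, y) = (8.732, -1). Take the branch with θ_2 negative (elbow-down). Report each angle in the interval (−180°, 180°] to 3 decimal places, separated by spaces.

cos θ_2 = (77.2478−2²−7²)/(2·2·7) = 0.8660; θ_2 = -30.0036° (elbow-down)
β = atan2(-1.0000,8.7320) = -6.5331°; ψ = atan2(-3.5004,8.0620) = -23.4698°
θ_1 = β − ψ = 16.9367°

16.937 -30.004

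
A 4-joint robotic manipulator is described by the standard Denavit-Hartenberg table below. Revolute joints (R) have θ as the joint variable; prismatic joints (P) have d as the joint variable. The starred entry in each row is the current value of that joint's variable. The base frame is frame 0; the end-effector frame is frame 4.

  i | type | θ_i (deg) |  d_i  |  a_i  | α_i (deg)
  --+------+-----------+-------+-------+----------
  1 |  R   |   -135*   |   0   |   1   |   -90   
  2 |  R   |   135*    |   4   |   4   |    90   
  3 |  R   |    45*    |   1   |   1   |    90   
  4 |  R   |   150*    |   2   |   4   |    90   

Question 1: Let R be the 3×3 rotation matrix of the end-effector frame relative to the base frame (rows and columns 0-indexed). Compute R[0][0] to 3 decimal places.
End-effector x-axis (col 0 of R) = (-0.9892,-0.1232,0.0795)
R[0][0] = -0.9892

-0.989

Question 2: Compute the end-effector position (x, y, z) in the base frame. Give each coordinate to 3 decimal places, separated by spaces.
after link 1: o_1 = (-0.7071, -0.7071, 0.0000)
after link 2: o_2 = (4.1213, -1.5355, -2.8284)
after link 3: o_3 = (4.4749, -2.1820, -4.0355)
after link 4: o_4 = (0.2252, -0.9676, -4.7177)

0.225 -0.968 -4.718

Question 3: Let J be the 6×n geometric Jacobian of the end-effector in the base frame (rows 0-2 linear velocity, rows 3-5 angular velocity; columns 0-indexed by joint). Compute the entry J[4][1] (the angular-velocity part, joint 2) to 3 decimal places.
-0.707

axis z_1 = (0.7071,-0.7071,0.0000); lever o_n−o_1 = (0.9323,-0.2605,-4.7177)
cross product → J_v[:, 1] = (3.3359,3.3359,0.4751)
J_ω[:, 1] = z_1
entry J[4][1] = -0.7071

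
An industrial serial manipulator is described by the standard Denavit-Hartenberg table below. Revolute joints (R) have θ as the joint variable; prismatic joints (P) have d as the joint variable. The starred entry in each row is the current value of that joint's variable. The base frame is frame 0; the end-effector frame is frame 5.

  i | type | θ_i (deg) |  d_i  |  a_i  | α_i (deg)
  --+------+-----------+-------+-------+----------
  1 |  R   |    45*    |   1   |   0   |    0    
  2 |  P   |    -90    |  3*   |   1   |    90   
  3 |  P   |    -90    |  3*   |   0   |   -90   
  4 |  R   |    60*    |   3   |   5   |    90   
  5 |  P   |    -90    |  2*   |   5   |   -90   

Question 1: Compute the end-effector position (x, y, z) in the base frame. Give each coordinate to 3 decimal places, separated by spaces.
after link 1: o_1 = (0.0000, 0.0000, 1.0000)
after link 2: o_2 = (0.7071, -0.7071, 4.0000)
after link 3: o_3 = (-1.4142, -2.8284, 4.0000)
after link 4: o_4 = (3.7690, -1.8879, 1.5000)
after link 5: o_5 = (-0.4737, 0.9405, -0.2321)

-0.474 0.941 -0.232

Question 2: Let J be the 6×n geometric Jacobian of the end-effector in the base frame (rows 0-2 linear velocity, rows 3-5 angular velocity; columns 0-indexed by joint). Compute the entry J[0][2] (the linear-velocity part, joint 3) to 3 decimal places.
-0.707

prismatic axis z_2 = (-0.7071,-0.7071,0.0000)
J_v[:, 2] = z_2; J_ω[:, 2] = (0,0,0)
entry J[0][2] = -0.7071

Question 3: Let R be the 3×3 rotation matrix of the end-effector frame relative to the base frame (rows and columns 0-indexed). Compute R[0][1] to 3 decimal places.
End-effector y-axis (col 1 of R) = (0.3536,0.3536,0.8660)
R[0][1] = 0.3536

0.354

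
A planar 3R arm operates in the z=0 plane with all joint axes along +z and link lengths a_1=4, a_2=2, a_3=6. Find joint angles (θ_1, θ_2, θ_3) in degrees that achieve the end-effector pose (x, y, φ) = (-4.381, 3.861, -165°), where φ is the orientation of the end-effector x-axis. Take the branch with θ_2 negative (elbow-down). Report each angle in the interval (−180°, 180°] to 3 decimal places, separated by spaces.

wrist centre = target − a_3·(cos φ, sin φ) = (1.4146, 5.4139)
cos θ_2 = (31.3114−4²−2²)/(2·4·2) = 0.7070; θ_2 = -45.0115° (elbow-down)
β = atan2(5.4139,1.4146) = 75.3570°; ψ = atan2(-1.4145,5.4139) = -14.6424°
θ_1 = β − ψ = 89.9994°
θ_3 = φ − θ_1 − θ_2 = 150.0121° (wrapped to (-180°,180°])

89.999 -45.012 150.012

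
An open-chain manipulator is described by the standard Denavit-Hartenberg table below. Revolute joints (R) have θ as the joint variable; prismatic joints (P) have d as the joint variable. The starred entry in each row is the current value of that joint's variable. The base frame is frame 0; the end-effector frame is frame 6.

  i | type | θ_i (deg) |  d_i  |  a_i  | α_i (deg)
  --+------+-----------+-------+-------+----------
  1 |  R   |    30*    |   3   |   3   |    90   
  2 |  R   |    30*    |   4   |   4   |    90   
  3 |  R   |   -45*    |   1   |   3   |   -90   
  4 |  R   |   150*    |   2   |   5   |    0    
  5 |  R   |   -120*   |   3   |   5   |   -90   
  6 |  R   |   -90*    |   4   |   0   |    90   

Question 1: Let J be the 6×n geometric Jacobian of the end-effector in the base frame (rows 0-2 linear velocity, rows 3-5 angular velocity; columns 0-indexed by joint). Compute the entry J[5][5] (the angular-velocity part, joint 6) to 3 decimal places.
axis z_5 = (-0.4634,-0.6758,0.5732); lever o_n−o_5 = (-1.8536,-2.7031,2.2929)
cross product → J_v[:, 5] = (0.0000,0.0000,0.0000)
J_ω[:, 5] = z_5
entry J[5][5] = 0.5732

0.573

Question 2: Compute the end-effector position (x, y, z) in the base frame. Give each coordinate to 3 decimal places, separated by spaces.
after link 1: o_1 = (2.5981, 1.5000, 3.0000)
after link 2: o_2 = (7.5981, -0.2321, 5.0000)
after link 3: o_3 = (8.5614, 2.7736, 5.1946)
after link 4: o_4 = (8.4812, -2.4412, 6.5359)
after link 5: o_5 = (10.8158, -0.0073, 11.2925)
after link 6: o_6 = (8.9622, -2.7104, 13.5854)

8.962 -2.710 13.585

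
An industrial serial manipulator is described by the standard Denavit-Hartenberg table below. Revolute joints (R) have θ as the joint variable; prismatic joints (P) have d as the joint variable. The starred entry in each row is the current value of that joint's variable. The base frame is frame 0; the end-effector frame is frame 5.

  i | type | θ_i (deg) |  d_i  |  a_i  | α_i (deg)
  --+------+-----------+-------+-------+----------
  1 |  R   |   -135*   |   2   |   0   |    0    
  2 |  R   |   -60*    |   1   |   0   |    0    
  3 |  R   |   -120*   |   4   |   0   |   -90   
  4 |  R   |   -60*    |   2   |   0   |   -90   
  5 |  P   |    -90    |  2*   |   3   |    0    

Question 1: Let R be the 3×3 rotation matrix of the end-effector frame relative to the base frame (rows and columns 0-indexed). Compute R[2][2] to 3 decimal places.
End-effector z-axis (col 2 of R) = (0.6124,0.6124,-0.5000)
R[2][2] = -0.5000

-0.500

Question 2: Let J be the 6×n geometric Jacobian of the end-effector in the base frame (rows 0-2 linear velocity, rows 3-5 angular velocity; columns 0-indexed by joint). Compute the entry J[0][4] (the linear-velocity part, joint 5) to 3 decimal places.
prismatic axis z_4 = (0.6124,0.6124,-0.5000)
J_v[:, 4] = z_4; J_ω[:, 4] = (0,0,0)
entry J[0][4] = 0.6124

0.612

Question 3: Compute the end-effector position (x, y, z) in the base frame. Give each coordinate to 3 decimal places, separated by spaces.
-2.311 4.760 6.000

after link 1: o_1 = (0.0000, 0.0000, 2.0000)
after link 2: o_2 = (0.0000, 0.0000, 3.0000)
after link 3: o_3 = (0.0000, 0.0000, 7.0000)
after link 4: o_4 = (-1.4142, 1.4142, 7.0000)
after link 5: o_5 = (-2.3108, 4.7603, 6.0000)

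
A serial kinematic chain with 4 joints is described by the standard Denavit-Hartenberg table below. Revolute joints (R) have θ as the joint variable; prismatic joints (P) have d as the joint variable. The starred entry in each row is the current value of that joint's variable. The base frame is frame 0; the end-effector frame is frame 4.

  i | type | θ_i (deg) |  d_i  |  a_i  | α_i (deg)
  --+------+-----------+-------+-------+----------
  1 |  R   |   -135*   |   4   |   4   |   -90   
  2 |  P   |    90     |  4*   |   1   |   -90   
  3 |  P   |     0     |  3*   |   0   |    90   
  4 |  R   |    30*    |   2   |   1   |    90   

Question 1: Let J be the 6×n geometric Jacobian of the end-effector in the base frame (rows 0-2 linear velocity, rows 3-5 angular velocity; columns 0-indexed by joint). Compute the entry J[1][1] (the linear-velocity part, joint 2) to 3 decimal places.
-0.707

prismatic axis z_1 = (0.7071,-0.7071,0.0000)
J_v[:, 1] = z_1; J_ω[:, 1] = (0,0,0)
entry J[1][1] = -0.7071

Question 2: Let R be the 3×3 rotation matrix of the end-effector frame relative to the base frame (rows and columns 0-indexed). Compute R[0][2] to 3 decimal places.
-0.612

End-effector z-axis (col 2 of R) = (-0.6124,-0.6124,-0.5000)
R[0][2] = -0.6124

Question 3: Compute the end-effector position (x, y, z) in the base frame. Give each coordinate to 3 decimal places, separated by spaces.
after link 1: o_1 = (-2.8284, -2.8284, 4.0000)
after link 2: o_2 = (0.0000, -5.6569, 3.0000)
after link 3: o_3 = (2.1213, -3.5355, 3.0000)
after link 4: o_4 = (3.8891, -4.5962, 2.1340)

3.889 -4.596 2.134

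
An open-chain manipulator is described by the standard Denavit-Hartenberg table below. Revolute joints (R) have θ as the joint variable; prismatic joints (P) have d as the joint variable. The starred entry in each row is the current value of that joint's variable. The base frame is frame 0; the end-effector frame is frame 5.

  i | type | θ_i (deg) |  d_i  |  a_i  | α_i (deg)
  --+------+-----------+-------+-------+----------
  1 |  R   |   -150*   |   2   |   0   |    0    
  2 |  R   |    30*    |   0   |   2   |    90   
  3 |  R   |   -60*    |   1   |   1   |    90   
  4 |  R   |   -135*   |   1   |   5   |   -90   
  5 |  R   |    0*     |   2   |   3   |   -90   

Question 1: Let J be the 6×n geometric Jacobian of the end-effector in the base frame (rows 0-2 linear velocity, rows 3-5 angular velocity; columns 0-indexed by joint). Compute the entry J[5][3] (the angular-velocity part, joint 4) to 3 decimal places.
axis z_3 = (0.4330,0.7500,-0.5000); lever o_n−o_3 = (7.6174,-0.9484,3.1742)
cross product → J_v[:, 3] = (1.9065,-5.1832,-6.1237)
J_ω[:, 3] = z_3
entry J[5][3] = -0.5000

-0.500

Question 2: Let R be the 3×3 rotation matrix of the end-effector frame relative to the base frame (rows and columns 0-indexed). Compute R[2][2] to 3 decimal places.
End-effector z-axis (col 2 of R) = (-0.4330,-0.7500,0.5000)
R[2][2] = 0.5000

0.500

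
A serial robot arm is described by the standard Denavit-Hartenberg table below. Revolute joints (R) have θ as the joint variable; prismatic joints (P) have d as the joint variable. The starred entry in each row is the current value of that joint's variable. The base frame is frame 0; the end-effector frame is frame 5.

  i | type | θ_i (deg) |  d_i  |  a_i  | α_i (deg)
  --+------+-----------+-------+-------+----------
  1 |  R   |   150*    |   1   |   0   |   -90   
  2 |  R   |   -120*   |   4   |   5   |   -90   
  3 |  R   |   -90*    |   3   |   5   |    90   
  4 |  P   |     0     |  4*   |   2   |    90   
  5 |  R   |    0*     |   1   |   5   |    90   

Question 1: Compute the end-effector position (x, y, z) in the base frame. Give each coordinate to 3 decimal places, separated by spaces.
-9.067 -13.240 2.866

after link 1: o_1 = (0.0000, 0.0000, 1.0000)
after link 2: o_2 = (0.1651, -4.7141, 5.3301)
after link 3: o_3 = (-4.5849, -7.7452, 6.8301)
after link 4: o_4 = (-7.3170, -8.4772, 3.3660)
after link 5: o_5 = (-9.0670, -13.2404, 2.8660)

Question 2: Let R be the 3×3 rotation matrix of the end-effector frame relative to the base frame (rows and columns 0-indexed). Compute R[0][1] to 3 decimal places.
End-effector y-axis (col 1 of R) = (0.7500,-0.4330,-0.5000)
R[0][1] = 0.7500

0.750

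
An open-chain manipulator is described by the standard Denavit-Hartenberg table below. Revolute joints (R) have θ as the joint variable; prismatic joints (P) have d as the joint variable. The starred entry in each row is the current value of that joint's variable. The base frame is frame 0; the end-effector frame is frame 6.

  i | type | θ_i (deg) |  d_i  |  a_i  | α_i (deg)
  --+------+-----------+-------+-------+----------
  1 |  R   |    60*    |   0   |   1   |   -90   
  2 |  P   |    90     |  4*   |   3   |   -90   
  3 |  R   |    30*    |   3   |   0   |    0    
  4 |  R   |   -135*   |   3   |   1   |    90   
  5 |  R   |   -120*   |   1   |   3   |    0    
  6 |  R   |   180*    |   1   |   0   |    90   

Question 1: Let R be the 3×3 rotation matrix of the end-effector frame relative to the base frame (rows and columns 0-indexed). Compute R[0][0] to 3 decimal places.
-0.851

End-effector x-axis (col 0 of R) = (-0.8513,-0.5085,0.1294)
R[0][0] = -0.8513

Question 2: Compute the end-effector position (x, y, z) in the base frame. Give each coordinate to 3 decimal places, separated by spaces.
after link 1: o_1 = (0.5000, 0.8660, 0.0000)
after link 2: o_2 = (-2.9641, 2.8660, -3.0000)
after link 3: o_3 = (-4.4641, 0.2679, -3.0000)
after link 4: o_4 = (-6.8006, -1.8472, -2.7412)
after link 5: o_5 = (-4.0227, -0.4510, -2.1635)
after link 6: o_6 = (-3.7985, -0.5804, -1.1976)

-3.799 -0.580 -1.198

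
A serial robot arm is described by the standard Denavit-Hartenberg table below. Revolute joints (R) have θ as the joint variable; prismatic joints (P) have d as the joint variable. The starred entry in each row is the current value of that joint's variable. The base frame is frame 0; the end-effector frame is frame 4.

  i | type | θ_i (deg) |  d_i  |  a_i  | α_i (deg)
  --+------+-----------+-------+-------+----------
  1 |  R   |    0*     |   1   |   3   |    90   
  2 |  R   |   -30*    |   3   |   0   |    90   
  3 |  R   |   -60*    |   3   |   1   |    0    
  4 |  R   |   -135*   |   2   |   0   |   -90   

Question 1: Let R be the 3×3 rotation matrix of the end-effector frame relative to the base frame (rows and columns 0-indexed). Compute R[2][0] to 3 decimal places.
0.483

End-effector x-axis (col 0 of R) = (-0.8365,-0.2588,0.4830)
R[2][0] = 0.4830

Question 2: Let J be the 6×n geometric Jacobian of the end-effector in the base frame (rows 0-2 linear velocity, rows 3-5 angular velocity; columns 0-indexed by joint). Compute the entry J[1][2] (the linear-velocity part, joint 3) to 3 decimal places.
-0.500

axis z_2 = (-0.5000,-0.0000,-0.8660); lever o_n−o_2 = (-2.0670,0.8660,-4.5801)
cross product → J_v[:, 2] = (0.7500,-0.5000,-0.4330)
J_ω[:, 2] = z_2
entry J[1][2] = -0.5000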